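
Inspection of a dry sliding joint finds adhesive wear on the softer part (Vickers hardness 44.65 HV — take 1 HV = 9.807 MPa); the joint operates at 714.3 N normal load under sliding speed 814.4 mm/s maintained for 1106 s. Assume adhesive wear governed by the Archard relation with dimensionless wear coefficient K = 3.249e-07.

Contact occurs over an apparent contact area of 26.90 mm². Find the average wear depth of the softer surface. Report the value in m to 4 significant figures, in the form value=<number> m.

Every step holds full precision. Intermediates appear rounded; one final rounding to four significant digits.
Sliding speed v = 814.4 mm/s = 0.8144 m/s. Sliding distance L = v·t = 0.8144 m/s × 1106 s = 900.7 m.
Hardness H = 44.65 HV × 9.807 MPa/HV = 437.9 MPa = 4.379e+08 Pa.
Contact area A = 26.90 mm² = 2.690e-05 m².
Restated in SI base units: W = 714.3 N, H = 4.379e+08 Pa, K = 3.249e-07.
Apply Archard: V = K·W·L/H = 3.249e-07 · 714.3 · 900.7 / 4.379e+08 = 4.774e-10 m³.
Wear depth h = V/A = 4.774e-10 / 2.690e-05 = 1.775e-05 m.

value=1.775e-05 m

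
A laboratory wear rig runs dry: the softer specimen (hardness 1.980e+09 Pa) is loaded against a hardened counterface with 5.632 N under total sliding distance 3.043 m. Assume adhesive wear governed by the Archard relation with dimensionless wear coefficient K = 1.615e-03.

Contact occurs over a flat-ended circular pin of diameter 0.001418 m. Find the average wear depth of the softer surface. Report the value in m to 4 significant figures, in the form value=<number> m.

value=8.852e-06 m

The computation carries full precision; intermediates are printed rounded. Rounded once at the end: four significant digits.
Contact area A = π·d²/4 = π·(0.001418 m)²/4 = 1.579e-06 m².
In SI base units: W = 5.632 N, H = 1.980e+09 Pa, K = 1.615e-03.
Archard volume V = K·W·L/H = 1.615e-03 · 5.632 · 3.043 / 1.980e+09 = 1.398e-11 m³.
Wear depth h = V/A = 1.398e-11 / 1.579e-06 = 8.852e-06 m.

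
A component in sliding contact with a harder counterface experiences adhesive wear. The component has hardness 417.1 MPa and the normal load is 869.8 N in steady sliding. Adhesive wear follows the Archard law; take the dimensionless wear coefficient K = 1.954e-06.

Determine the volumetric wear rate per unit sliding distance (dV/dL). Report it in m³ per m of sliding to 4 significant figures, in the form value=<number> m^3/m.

Displayed values are rounded. The algebra maintains full float precision, and one final rounding: 4 significant figures.
Convert: Hardness H = 417.1 MPa = 4.171e+08 Pa.
In SI base units, W = 869.8 N, H = 4.171e+08 Pa, K = 1.954e-06.
The wear rate dV/dL = K·W/H: 1.954e-06 · 869.8 / 4.171e+08 = 4.075e-12 m³/m.

value=4.075e-12 m^3/m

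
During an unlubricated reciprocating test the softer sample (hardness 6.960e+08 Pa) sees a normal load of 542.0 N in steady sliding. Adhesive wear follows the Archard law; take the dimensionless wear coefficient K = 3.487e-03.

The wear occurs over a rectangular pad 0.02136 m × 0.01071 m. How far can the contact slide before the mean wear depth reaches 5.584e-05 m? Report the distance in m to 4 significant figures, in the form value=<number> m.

value=4.704 m

Shown intermediates are rounded. The algebra maintains full precision, and rounded once at the end: four significant digits.
Contact area A = 0.02136 m × 0.01071 m = 2.288e-04 m².
In SI base units, W = 542.0 N, H = 6.960e+08 Pa, K = 3.487e-03.
Volume at the limit: V_lim = h_lim·A = 5.584e-05 · 2.288e-04 = 1.277e-08 m³.
So the life L = V_lim·H/(K·W) = 1.277e-08 · 6.960e+08 / (3.487e-03 · 542.0) = 4.704 m.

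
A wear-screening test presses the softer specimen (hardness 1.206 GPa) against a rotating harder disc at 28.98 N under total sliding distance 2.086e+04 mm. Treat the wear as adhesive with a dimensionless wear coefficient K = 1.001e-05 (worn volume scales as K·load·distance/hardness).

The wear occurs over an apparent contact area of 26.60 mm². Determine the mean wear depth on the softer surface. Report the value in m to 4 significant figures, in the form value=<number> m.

The intermediates appear rounded, and the algebra maintains exact precision, and a lone final rounding: 4 significant digits.
Distance covered L = 2.086e+04 mm = 20.86 m.
Hardness H = 1.206 GPa = 1.206e+09 Pa.
Contact area A = 26.60 mm² = 2.660e-05 m².
Working in SI base units: W = 28.98 N, H = 1.206e+09 Pa, K = 1.001e-05.
By Archard's law, V = K·W·L/H = 1.001e-05 · 28.98 · 20.86 / 1.206e+09 = 5.018e-12 m³.
Wear depth h = V/A = 5.018e-12 / 2.660e-05 = 1.886e-07 m.

value=1.886e-07 m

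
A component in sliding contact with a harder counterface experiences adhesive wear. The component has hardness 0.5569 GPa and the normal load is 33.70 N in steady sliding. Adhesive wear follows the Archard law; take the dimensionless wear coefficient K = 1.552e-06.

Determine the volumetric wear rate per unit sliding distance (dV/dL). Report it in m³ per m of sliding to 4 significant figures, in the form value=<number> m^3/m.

value=9.392e-14 m^3/m

Every step runs at exact precision. The intermediates are displayed rounded. Rounded just once to four significant digits.
Convert: Hardness H = 0.5569 GPa = 5.569e+08 Pa.
In SI base units, W = 33.70 N, H = 5.569e+08 Pa, K = 1.552e-06.
Sliding wear rate dV/dL = K·W/H: 1.552e-06 · 33.70 / 5.569e+08 = 9.392e-14 m³/m.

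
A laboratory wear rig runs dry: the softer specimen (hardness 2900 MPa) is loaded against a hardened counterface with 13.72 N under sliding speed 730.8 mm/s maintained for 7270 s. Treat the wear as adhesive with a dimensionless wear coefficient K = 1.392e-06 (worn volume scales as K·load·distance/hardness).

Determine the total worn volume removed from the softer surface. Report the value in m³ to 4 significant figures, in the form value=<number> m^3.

value=3.499e-11 m^3

Intermediates are shown rounded — the computation runs at full float precision — rounded once at the end, at 4 significant figures.
Convert: Sliding speed v = 730.8 mm/s = 0.7308 m/s. Sliding distance L = v·t = 0.7308 m/s × 7270 s = 5313 m.
Convert: Hardness H = 2900 MPa = 2.900e+09 Pa.
Collected in SI base units: W = 13.72 N, H = 2.900e+09 Pa, K = 1.392e-06.
The Archard volume V = K·W·L/H = 1.392e-06 · 13.72 · 5313 / 2.900e+09 = 3.499e-11 m³.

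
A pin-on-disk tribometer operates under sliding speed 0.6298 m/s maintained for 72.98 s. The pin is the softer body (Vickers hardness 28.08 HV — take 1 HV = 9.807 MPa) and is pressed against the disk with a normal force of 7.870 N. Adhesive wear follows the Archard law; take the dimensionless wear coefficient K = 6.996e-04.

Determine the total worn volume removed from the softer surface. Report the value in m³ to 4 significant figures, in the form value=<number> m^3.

value=9.190e-10 m^3

The computation keeps exact precision; quoted intermediates are rounded. Rounded just once: four significant digits.
Convert: Sliding distance L = v·t = 0.6298 m/s × 72.98 s = 45.96 m.
Convert: Hardness H = 28.08 HV × 9.807 MPa/HV = 275.4 MPa = 2.754e+08 Pa.
In SI base units: W = 7.870 N, H = 2.754e+08 Pa, K = 6.996e-04.
Volume removed: V = K·W·L/H = 6.996e-04 · 7.870 · 45.96 / 2.754e+08 = 9.190e-10 m³.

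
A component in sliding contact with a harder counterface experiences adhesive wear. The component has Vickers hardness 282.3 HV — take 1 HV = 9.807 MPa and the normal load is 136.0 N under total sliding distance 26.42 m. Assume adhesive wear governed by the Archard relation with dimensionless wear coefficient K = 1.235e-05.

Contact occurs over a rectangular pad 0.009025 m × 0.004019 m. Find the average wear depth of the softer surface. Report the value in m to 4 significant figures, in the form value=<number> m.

All working math maintains full float precision. The intermediates are shown rounded. Rounded once at the end, at 4 significant digits.
Hardness H = 282.3 HV × 9.807 MPa/HV = 2769 MPa = 2.769e+09 Pa.
Contact area A = 0.009025 m × 0.004019 m = 3.627e-05 m².
In SI base units, W = 136.0 N, H = 2.769e+09 Pa, K = 1.235e-05.
The Archard volume V = K·W·L/H = 1.235e-05 · 136.0 · 26.42 / 2.769e+09 = 1.603e-11 m³.
Depth of wear h = V/A = 1.603e-11 / 3.627e-05 = 4.419e-07 m.

value=4.419e-07 m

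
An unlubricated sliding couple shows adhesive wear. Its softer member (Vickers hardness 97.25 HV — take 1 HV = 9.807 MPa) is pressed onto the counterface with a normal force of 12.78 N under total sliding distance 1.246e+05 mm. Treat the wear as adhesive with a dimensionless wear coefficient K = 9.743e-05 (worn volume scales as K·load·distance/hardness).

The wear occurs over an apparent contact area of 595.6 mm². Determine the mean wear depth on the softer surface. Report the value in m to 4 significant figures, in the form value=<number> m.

All arithmetic keeps exact precision. The intermediates are printed rounded, and rounded once at the end to four significant figures.
Total distance L = 1.246e+05 mm = 124.6 m.
Hardness H = 97.25 HV × 9.807 MPa/HV = 953.7 MPa = 9.537e+08 Pa.
Contact area A = 595.6 mm² = 5.956e-04 m².
Collected in SI base units: W = 12.78 N, H = 9.537e+08 Pa, K = 9.743e-05.
Archard volume V = K·W·L/H = 9.743e-05 · 12.78 · 124.6 / 9.537e+08 = 1.627e-10 m³.
Depth h = V/A = 1.627e-10 / 5.956e-04 = 2.731e-07 m.

value=2.731e-07 m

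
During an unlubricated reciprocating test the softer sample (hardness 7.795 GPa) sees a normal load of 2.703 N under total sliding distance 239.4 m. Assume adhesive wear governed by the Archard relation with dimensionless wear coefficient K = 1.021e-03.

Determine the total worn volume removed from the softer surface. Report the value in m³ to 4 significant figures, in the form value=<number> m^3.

value=8.476e-11 m^3

The algebra carries exact precision. Quoted intermediates are rounded — a single final rounding, at 4 significant figures.
Convert: Hardness H = 7.795 GPa = 7.795e+09 Pa.
In SI base units, W = 2.703 N, H = 7.795e+09 Pa, K = 1.021e-03.
Apply Archard: V = K·W·L/H = 1.021e-03 · 2.703 · 239.4 / 7.795e+09 = 8.476e-11 m³.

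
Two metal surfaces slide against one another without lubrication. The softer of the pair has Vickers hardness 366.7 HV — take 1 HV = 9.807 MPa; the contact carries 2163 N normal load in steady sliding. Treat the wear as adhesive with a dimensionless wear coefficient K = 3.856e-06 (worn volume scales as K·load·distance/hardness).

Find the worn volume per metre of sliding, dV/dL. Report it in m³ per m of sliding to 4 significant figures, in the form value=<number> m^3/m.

All working math runs at exact precision — printed values are rounded. Rounded just once to 4 significant figures.
Convert: Hardness H = 366.7 HV × 9.807 MPa/HV = 3596 MPa = 3.596e+09 Pa.
Working in SI base units: W = 2163 N, H = 3.596e+09 Pa, K = 3.856e-06.
Wear rate dV/dL = K·W/H — distance-free: 3.856e-06 · 2163 / 3.596e+09 = 2.319e-12 m³/m.

value=2.319e-12 m^3/m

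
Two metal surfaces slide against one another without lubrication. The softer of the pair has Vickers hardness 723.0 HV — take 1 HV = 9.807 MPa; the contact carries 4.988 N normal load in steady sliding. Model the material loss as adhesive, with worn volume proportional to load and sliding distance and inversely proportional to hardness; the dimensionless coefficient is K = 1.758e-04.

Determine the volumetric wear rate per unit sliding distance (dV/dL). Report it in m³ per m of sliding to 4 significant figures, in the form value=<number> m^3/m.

value=1.237e-13 m^3/m

Intermediates are shown rounded — each operation holds full float precision, and a single final rounding, at 4 significant digits.
Hardness H = 723.0 HV × 9.807 MPa/HV = 7090 MPa = 7.090e+09 Pa.
Collected in SI base units: W = 4.988 N, H = 7.090e+09 Pa, K = 1.758e-04.
Sliding wear rate dV/dL = K·W/H — distance-free: 1.758e-04 · 4.988 / 7.090e+09 = 1.237e-13 m³/m.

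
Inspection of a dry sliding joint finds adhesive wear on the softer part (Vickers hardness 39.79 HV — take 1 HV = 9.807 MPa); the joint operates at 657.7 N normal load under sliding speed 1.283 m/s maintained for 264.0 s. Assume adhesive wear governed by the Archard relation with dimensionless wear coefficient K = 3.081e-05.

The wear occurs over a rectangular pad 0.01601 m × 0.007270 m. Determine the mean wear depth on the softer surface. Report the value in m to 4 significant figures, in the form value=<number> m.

The intermediates are printed rounded — the computation runs at full precision; rounded once at the end to 4 significant digits.
Convert: Total distance L = v·t = 1.283 m/s × 264.0 s = 338.7 m.
Convert: Hardness H = 39.79 HV × 9.807 MPa/HV = 390.2 MPa = 3.902e+08 Pa.
Convert: Contact area A = 0.01601 m × 0.007270 m = 1.164e-04 m².
As SI base values: W = 657.7 N, H = 3.902e+08 Pa, K = 3.081e-05.
Wear volume V = K·W·L/H = 3.081e-05 · 657.7 · 338.7 / 3.902e+08 = 1.759e-08 m³.
Wear depth h = V/A = 1.759e-08 / 1.164e-04 = 1.511e-04 m.

value=1.511e-04 m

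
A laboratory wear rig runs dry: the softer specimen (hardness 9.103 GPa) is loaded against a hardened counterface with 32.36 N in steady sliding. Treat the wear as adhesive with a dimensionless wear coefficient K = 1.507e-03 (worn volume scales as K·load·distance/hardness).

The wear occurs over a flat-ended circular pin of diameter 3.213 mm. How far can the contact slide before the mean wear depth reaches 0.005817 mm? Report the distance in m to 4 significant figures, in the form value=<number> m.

Intermediate values are displayed rounded — each operation carries full float precision. Rounded once at the end to four significant figures.
Convert: Hardness H = 9.103 GPa = 9.103e+09 Pa.
Convert: Pin diameter d = 3.213 mm = 0.003213 m. Contact area A = π·d²/4 = π·(0.003213 m)²/4 = 8.108e-06 m².
Convert: Depth limit h_lim = 0.005817 mm = 5.817e-06 m.
In SI base units: W = 32.36 N, H = 9.103e+09 Pa, K = 1.507e-03.
At the depth limit, V_lim = h_lim·A = 5.817e-06 · 8.108e-06 = 4.716e-11 m³.
Sliding life L = V_lim·H/(K·W) = 4.716e-11 · 9.103e+09 / (1.507e-03 · 32.36) = 8.804 m.

value=8.804 m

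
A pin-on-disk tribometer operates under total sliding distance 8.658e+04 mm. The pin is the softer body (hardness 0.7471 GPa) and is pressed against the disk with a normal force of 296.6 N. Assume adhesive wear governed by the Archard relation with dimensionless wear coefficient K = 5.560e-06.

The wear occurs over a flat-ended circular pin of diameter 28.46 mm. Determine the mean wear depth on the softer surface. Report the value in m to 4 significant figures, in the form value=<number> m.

The algebra maintains exact precision, and shown intermediates are rounded. Rounded just once to 4 significant figures.
Distance L = 8.658e+04 mm = 86.58 m.
Hardness H = 0.7471 GPa = 7.471e+08 Pa.
Pin diameter d = 28.46 mm = 0.02846 m. Contact area A = π·d²/4 = π·(0.02846 m)²/4 = 6.362e-04 m².
Working in SI base units: W = 296.6 N, H = 7.471e+08 Pa, K = 5.560e-06.
Worn volume V = K·W·L/H = 5.560e-06 · 296.6 · 86.58 / 7.471e+08 = 1.911e-10 m³.
Average depth h = V/A = 1.911e-10 / 6.362e-04 = 3.004e-07 m.

value=3.004e-07 m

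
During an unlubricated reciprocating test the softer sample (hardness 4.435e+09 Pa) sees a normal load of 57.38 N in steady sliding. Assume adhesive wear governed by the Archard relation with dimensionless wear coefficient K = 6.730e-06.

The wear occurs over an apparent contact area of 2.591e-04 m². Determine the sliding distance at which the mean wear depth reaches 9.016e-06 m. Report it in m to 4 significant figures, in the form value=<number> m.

value=2.683e+04 m

The algebra holds full precision — shown intermediates are rounded — a lone final rounding: 4 significant figures.
SI base units throughout: W = 57.38 N, H = 4.435e+09 Pa, K = 6.730e-06.
At the depth limit, V_lim = h_lim·A = 9.016e-06 · 2.591e-04 = 2.336e-09 m³.
Life L = V_lim·H/(K·W) = 2.336e-09 · 4.435e+09 / (6.730e-06 · 57.38) = 2.683e+04 m.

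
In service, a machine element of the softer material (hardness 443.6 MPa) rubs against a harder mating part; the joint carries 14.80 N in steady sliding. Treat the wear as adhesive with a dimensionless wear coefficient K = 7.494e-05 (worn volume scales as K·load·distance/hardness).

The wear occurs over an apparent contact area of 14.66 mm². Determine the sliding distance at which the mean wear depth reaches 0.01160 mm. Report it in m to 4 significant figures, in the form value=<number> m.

value=68.02 m

Every step maintains full precision; intermediates are printed rounded; rounded once at the end, at four significant figures.
Convert: Hardness H = 443.6 MPa = 4.436e+08 Pa.
Convert: Contact area A = 14.66 mm² = 1.466e-05 m².
Convert: Depth limit h_lim = 0.01160 mm = 1.160e-05 m.
Collected in SI base units: W = 14.80 N, H = 4.436e+08 Pa, K = 7.494e-05.
Permissible volume V_lim = h_lim·A = 1.160e-05 · 1.466e-05 = 1.701e-10 m³.
Life L = V_lim·H/(K·W) = 1.701e-10 · 4.436e+08 / (7.494e-05 · 14.80) = 68.02 m.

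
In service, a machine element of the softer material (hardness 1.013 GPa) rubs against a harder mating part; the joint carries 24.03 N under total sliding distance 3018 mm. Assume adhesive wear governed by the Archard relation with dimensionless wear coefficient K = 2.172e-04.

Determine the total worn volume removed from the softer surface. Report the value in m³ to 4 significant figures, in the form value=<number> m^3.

Intermediates appear rounded — every step carries full precision; one last rounding, at 4 significant digits.
Sliding distance L = 3018 mm = 3.018 m.
Hardness H = 1.013 GPa = 1.013e+09 Pa.
SI base units throughout: W = 24.03 N, H = 1.013e+09 Pa, K = 2.172e-04.
Archard relation: V = K·W·L/H = 2.172e-04 · 24.03 · 3.018 / 1.013e+09 = 1.555e-11 m³.

value=1.555e-11 m^3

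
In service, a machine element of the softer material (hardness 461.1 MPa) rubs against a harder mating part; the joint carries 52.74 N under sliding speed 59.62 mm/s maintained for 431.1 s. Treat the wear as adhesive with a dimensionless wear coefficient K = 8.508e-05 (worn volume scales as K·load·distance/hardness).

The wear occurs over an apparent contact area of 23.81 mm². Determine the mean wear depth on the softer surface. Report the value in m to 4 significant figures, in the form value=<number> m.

value=1.050e-05 m

Printed values are rounded, and all arithmetic runs at exact precision; one last rounding, at 4 significant digits.
Convert: Sliding speed v = 59.62 mm/s = 0.05962 m/s. Sliding distance L = v·t = 0.05962 m/s × 431.1 s = 25.70 m.
Convert: Hardness H = 461.1 MPa = 4.611e+08 Pa.
Convert: Contact area A = 23.81 mm² = 2.381e-05 m².
Collected in SI base units: W = 52.74 N, H = 4.611e+08 Pa, K = 8.508e-05.
Archard relation: V = K·W·L/H = 8.508e-05 · 52.74 · 25.70 / 4.611e+08 = 2.501e-10 m³.
Mean wear depth h = V/A = 2.501e-10 / 2.381e-05 = 1.050e-05 m.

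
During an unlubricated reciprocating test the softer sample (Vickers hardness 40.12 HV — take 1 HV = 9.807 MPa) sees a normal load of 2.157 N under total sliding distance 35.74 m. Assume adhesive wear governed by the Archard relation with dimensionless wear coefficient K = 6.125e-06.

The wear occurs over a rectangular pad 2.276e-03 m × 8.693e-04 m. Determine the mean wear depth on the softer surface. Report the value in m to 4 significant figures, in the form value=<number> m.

value=6.066e-07 m

Quoted intermediates are rounded, and the computation holds full precision. Rounded once at the end to four significant figures.
Convert: Hardness H = 40.12 HV × 9.807 MPa/HV = 393.5 MPa = 3.935e+08 Pa.
Convert: Contact area A = 2.276e-03 m × 8.693e-04 m = 1.979e-06 m².
Collected in SI base units: W = 2.157 N, H = 3.935e+08 Pa, K = 6.125e-06.
Archard relation: V = K·W·L/H = 6.125e-06 · 2.157 · 35.74 / 3.935e+08 = 1.200e-12 m³.
Mean wear depth h = V/A = 1.200e-12 / 1.979e-06 = 6.066e-07 m.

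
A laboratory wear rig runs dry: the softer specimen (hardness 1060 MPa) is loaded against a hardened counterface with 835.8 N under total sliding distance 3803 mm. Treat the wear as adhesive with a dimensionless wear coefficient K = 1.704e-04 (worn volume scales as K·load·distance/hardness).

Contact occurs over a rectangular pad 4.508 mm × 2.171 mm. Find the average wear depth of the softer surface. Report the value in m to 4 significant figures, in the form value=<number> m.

Intermediates are displayed rounded; each operation keeps exact precision; rounded once at the end, at four significant digits.
Sliding distance L = 3803 mm = 3.803 m.
Hardness H = 1060 MPa = 1.060e+09 Pa.
Pad sides 4.508 mm × 2.171 mm = 0.004508 m × 0.002171 m. Contact area A = 0.004508 m × 0.002171 m = 9.787e-06 m².
Collected in SI base units: W = 835.8 N, H = 1.060e+09 Pa, K = 1.704e-04.
Apply Archard: V = K·W·L/H = 1.704e-04 · 835.8 · 3.803 / 1.060e+09 = 5.110e-10 m³.
Depth of wear h = V/A = 5.110e-10 / 9.787e-06 = 5.221e-05 m.

value=5.221e-05 m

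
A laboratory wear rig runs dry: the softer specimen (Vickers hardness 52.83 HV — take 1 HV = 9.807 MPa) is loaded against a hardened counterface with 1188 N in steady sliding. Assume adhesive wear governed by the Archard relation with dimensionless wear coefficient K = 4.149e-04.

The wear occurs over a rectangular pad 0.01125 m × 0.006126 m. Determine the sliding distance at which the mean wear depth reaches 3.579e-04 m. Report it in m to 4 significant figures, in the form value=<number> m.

value=25.93 m

All working math carries full precision, and intermediates are displayed rounded; rounded once at the end: four significant figures.
Hardness H = 52.83 HV × 9.807 MPa/HV = 518.1 MPa = 5.181e+08 Pa.
Contact area A = 0.01125 m × 0.006126 m = 6.892e-05 m².
Working in SI base units: W = 1188 N, H = 5.181e+08 Pa, K = 4.149e-04.
Limit volume V_lim = h_lim·A = 3.579e-04 · 6.892e-05 = 2.467e-08 m³.
So the life L = V_lim·H/(K·W) = 2.467e-08 · 5.181e+08 / (4.149e-04 · 1188) = 25.93 m.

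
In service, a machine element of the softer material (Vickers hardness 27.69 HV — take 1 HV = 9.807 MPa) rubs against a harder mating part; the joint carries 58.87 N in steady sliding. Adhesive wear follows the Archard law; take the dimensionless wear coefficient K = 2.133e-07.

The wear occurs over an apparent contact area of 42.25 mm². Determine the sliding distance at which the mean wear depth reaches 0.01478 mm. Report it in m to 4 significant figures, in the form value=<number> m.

The intermediates are displayed rounded. The algebra maintains full float precision; one last rounding to four significant figures.
Convert: Hardness H = 27.69 HV × 9.807 MPa/HV = 271.6 MPa = 2.716e+08 Pa.
Convert: Contact area A = 42.25 mm² = 4.225e-05 m².
Convert: Depth limit h_lim = 0.01478 mm = 1.478e-05 m.
Restated in SI base units: W = 58.87 N, H = 2.716e+08 Pa, K = 2.133e-07.
Permissible volume V_lim = h_lim·A = 1.478e-05 · 4.225e-05 = 6.245e-10 m³.
Life L = V_lim·H/(K·W) = 6.245e-10 · 2.716e+08 / (2.133e-07 · 58.87) = 1.350e+04 m.

value=1.350e+04 m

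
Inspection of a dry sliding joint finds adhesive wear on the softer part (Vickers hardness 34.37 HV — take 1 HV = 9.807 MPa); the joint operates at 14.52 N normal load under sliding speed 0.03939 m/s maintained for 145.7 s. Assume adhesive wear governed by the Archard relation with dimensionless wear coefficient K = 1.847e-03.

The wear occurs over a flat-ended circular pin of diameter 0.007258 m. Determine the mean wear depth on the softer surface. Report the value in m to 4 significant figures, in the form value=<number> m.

value=1.104e-05 m

The computation holds full precision. The intermediates are displayed rounded. Rounded just once, at four significant figures.
Total distance L = v·t = 0.03939 m/s × 145.7 s = 5.739 m.
Hardness H = 34.37 HV × 9.807 MPa/HV = 337.1 MPa = 3.371e+08 Pa.
Contact area A = π·d²/4 = π·(0.007258 m)²/4 = 4.137e-05 m².
As SI base values: W = 14.52 N, H = 3.371e+08 Pa, K = 1.847e-03.
Worn volume V = K·W·L/H = 1.847e-03 · 14.52 · 5.739 / 3.371e+08 = 4.566e-10 m³.
Depth h = V/A = 4.566e-10 / 4.137e-05 = 1.104e-05 m.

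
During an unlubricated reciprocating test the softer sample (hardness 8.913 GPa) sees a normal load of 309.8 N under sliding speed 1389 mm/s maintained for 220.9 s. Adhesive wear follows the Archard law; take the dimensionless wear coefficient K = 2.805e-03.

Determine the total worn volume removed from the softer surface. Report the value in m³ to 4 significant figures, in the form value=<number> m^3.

All arithmetic maintains exact precision. Intermediate values are displayed rounded, and one last rounding, at four significant digits.
Convert: Sliding speed v = 1389 mm/s = 1.389 m/s. Distance L = v·t = 1.389 m/s × 220.9 s = 306.8 m.
Convert: Hardness H = 8.913 GPa = 8.913e+09 Pa.
Expressed in SI base units: W = 309.8 N, H = 8.913e+09 Pa, K = 2.805e-03.
Archard relation: V = K·W·L/H = 2.805e-03 · 309.8 · 306.8 / 8.913e+09 = 2.991e-08 m³.

value=2.991e-08 m^3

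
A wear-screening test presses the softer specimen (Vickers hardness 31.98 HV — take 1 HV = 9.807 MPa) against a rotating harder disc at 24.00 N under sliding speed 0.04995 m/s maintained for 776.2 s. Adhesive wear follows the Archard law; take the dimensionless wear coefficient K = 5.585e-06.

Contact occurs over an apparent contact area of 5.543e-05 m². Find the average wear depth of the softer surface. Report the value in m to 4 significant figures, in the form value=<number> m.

value=2.989e-07 m

The algebra holds full float precision — intermediate values are displayed rounded — rounded once at the end: four significant figures.
Total distance L = v·t = 0.04995 m/s × 776.2 s = 38.77 m.
Hardness H = 31.98 HV × 9.807 MPa/HV = 313.6 MPa = 3.136e+08 Pa.
In SI base units: W = 24.00 N, H = 3.136e+08 Pa, K = 5.585e-06.
Worn volume V = K·W·L/H = 5.585e-06 · 24.00 · 38.77 / 3.136e+08 = 1.657e-11 m³.
Depth of wear h = V/A = 1.657e-11 / 5.543e-05 = 2.989e-07 m.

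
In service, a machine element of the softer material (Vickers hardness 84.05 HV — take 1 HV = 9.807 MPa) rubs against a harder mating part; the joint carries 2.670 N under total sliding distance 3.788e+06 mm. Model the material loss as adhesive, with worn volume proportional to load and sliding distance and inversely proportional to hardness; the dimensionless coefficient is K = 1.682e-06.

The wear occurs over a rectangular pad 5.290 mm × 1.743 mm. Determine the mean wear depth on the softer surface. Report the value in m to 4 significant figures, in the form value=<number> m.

value=2.238e-06 m

The intermediates appear rounded; all arithmetic runs at full precision; one last rounding: 4 significant digits.
Convert: Distance L = 3.788e+06 mm = 3788 m.
Convert: Hardness H = 84.05 HV × 9.807 MPa/HV = 824.3 MPa = 8.243e+08 Pa.
Convert: Pad sides 5.290 mm × 1.743 mm = 0.005290 m × 0.001743 m. Contact area A = 0.005290 m × 0.001743 m = 9.220e-06 m².
Working in SI base units: W = 2.670 N, H = 8.243e+08 Pa, K = 1.682e-06.
Volume removed: V = K·W·L/H = 1.682e-06 · 2.670 · 3788 / 8.243e+08 = 2.064e-11 m³.
Mean wear depth h = V/A = 2.064e-11 / 9.220e-06 = 2.238e-06 m.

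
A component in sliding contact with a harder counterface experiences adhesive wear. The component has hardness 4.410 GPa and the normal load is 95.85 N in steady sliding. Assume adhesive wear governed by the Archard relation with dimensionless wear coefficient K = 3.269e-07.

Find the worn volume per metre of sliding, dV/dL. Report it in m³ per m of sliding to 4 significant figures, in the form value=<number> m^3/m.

value=7.105e-15 m^3/m

Quoted intermediates are rounded. Each operation holds exact precision — a lone final rounding, at 4 significant figures.
Convert: Hardness H = 4.410 GPa = 4.410e+09 Pa.
In SI base units, W = 95.85 N, H = 4.410e+09 Pa, K = 3.269e-07.
Wear rate dV/dL = K·W/H, per unit distance: 3.269e-07 · 95.85 / 4.410e+09 = 7.105e-15 m³/m.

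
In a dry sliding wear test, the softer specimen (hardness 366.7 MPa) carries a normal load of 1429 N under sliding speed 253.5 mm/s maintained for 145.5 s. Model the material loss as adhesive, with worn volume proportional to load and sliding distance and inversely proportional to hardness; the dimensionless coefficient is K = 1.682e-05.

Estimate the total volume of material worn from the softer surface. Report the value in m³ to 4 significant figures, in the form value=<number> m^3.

value=2.418e-09 m^3

Each operation maintains full precision; intermediate values are shown rounded. Rounded just once: 4 significant digits.
Convert: Sliding speed v = 253.5 mm/s = 0.2535 m/s. Total distance L = v·t = 0.2535 m/s × 145.5 s = 36.88 m.
Convert: Hardness H = 366.7 MPa = 3.667e+08 Pa.
In SI base units, W = 1429 N, H = 3.667e+08 Pa, K = 1.682e-05.
Archard relation: V = K·W·L/H = 1.682e-05 · 1429 · 36.88 / 3.667e+08 = 2.418e-09 m³.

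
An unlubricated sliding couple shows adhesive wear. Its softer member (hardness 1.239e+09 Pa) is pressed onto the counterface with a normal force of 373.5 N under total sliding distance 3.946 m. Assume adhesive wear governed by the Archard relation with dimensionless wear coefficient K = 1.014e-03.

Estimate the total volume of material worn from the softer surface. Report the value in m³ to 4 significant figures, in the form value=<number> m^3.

value=1.206e-09 m^3

The intermediates are printed rounded; all working math maintains full float precision; one last rounding: 4 significant digits.
Restated in SI base units: W = 373.5 N, H = 1.239e+09 Pa, K = 1.014e-03.
The Archard volume V = K·W·L/H = 1.014e-03 · 373.5 · 3.946 / 1.239e+09 = 1.206e-09 m³.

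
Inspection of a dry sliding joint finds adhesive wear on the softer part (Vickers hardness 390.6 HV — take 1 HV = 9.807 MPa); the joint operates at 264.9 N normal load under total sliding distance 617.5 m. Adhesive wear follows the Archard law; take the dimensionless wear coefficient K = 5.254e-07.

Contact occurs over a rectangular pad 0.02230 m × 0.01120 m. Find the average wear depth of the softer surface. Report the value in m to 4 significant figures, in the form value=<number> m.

The algebra carries full precision. Shown intermediates are rounded; one last rounding to four significant digits.
Convert: Hardness H = 390.6 HV × 9.807 MPa/HV = 3831 MPa = 3.831e+09 Pa.
Convert: Contact area A = 0.02230 m × 0.01120 m = 2.498e-04 m².
In SI base units: W = 264.9 N, H = 3.831e+09 Pa, K = 5.254e-07.
Volume removed: V = K·W·L/H = 5.254e-07 · 264.9 · 617.5 / 3.831e+09 = 2.244e-11 m³.
Mean depth h = V/A = 2.244e-11 / 2.498e-04 = 8.983e-08 m.

value=8.983e-08 m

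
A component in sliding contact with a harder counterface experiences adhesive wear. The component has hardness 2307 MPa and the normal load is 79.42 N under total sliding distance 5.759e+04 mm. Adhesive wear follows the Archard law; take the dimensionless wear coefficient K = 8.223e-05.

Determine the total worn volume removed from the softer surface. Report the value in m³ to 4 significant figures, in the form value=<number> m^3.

value=1.630e-10 m^3

The intermediates are displayed rounded; all working math keeps exact precision — a single final rounding to 4 significant figures.
Convert: Distance L = 5.759e+04 mm = 57.59 m.
Convert: Hardness H = 2307 MPa = 2.307e+09 Pa.
In SI base units: W = 79.42 N, H = 2.307e+09 Pa, K = 8.223e-05.
By Archard's law, V = K·W·L/H = 8.223e-05 · 79.42 · 57.59 / 2.307e+09 = 1.630e-10 m³.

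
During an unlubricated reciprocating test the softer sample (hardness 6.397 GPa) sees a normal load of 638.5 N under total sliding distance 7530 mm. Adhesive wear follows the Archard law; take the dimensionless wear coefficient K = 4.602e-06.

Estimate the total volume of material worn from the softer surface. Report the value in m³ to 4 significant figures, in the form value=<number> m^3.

All working math runs at full precision; the intermediates are displayed rounded — one final rounding, at four significant digits.
The distance L = 7530 mm = 7.530 m.
Hardness H = 6.397 GPa = 6.397e+09 Pa.
Expressed in SI base units: W = 638.5 N, H = 6.397e+09 Pa, K = 4.602e-06.
Worn volume V = K·W·L/H = 4.602e-06 · 638.5 · 7.530 / 6.397e+09 = 3.459e-12 m³.

value=3.459e-12 m^3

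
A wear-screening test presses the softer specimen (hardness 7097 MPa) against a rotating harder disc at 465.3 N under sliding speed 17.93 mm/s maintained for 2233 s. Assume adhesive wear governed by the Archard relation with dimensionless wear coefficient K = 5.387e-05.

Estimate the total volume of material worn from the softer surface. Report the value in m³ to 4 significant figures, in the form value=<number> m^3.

All working math runs at exact precision, and the intermediates are shown rounded; rounded once at the end, at four significant figures.
Sliding speed v = 17.93 mm/s = 0.01793 m/s. Distance L = v·t = 0.01793 m/s × 2233 s = 40.04 m.
Hardness H = 7097 MPa = 7.097e+09 Pa.
Expressed in SI base units: W = 465.3 N, H = 7.097e+09 Pa, K = 5.387e-05.
Apply Archard: V = K·W·L/H = 5.387e-05 · 465.3 · 40.04 / 7.097e+09 = 1.414e-10 m³.

value=1.414e-10 m^3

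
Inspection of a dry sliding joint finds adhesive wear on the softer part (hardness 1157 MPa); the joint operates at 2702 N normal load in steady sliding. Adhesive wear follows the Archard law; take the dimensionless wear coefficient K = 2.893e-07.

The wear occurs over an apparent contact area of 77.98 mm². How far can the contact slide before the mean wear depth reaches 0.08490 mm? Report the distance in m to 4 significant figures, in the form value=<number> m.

All arithmetic maintains full precision, and the intermediates are displayed rounded. Rounded just once: four significant figures.
Convert: Hardness H = 1157 MPa = 1.157e+09 Pa.
Convert: Contact area A = 77.98 mm² = 7.798e-05 m².
Convert: Depth limit h_lim = 0.08490 mm = 8.490e-05 m.
In SI base units, W = 2702 N, H = 1.157e+09 Pa, K = 2.893e-07.
Permissible volume V_lim = h_lim·A = 8.490e-05 · 7.798e-05 = 6.621e-09 m³.
Inverting, life L = V_lim·H/(K·W) = 6.621e-09 · 1.157e+09 / (2.893e-07 · 2702) = 9799 m.

value=9799 m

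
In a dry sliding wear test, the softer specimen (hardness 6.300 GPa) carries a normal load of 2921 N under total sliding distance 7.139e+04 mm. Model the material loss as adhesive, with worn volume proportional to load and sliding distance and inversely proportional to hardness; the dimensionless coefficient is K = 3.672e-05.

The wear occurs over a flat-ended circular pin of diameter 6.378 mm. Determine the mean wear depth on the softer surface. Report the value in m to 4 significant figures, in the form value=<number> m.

Quoted intermediates are rounded. Each operation maintains full float precision. Rounded once at the end, at 4 significant digits.
Convert: Distance covered L = 7.139e+04 mm = 71.39 m.
Convert: Hardness H = 6.300 GPa = 6.300e+09 Pa.
Convert: Pin diameter d = 6.378 mm = 0.006378 m. Contact area A = π·d²/4 = π·(0.006378 m)²/4 = 3.195e-05 m².
Collected in SI base units: W = 2921 N, H = 6.300e+09 Pa, K = 3.672e-05.
Archard volume V = K·W·L/H = 3.672e-05 · 2921 · 71.39 / 6.300e+09 = 1.215e-09 m³.
Mean depth h = V/A = 1.215e-09 / 3.195e-05 = 3.804e-05 m.

value=3.804e-05 m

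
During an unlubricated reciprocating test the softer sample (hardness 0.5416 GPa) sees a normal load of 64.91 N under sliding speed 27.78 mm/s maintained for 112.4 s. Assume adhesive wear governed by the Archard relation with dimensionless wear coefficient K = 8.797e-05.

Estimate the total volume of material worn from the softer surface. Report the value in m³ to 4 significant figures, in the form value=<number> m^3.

Every step holds full precision. The intermediates are shown rounded; a lone final rounding to four significant digits.
Convert: Sliding speed v = 27.78 mm/s = 0.02778 m/s. Sliding distance L = v·t = 0.02778 m/s × 112.4 s = 3.122 m.
Convert: Hardness H = 0.5416 GPa = 5.416e+08 Pa.
Expressed in SI base units: W = 64.91 N, H = 5.416e+08 Pa, K = 8.797e-05.
Archard relation: V = K·W·L/H = 8.797e-05 · 64.91 · 3.122 / 5.416e+08 = 3.292e-11 m³.

value=3.292e-11 m^3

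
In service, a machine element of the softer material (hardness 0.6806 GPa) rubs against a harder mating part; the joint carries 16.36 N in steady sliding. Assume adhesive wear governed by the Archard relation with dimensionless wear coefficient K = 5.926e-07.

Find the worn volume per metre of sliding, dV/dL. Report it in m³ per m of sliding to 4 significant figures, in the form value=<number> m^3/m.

Intermediates appear rounded, and all arithmetic carries full precision. Rounded just once to four significant digits.
Convert: Hardness H = 0.6806 GPa = 6.806e+08 Pa.
In SI base units, W = 16.36 N, H = 6.806e+08 Pa, K = 5.926e-07.
Rate of wear dV/dL = K·W/H, per unit distance: 5.926e-07 · 16.36 / 6.806e+08 = 1.424e-14 m³/m.

value=1.424e-14 m^3/m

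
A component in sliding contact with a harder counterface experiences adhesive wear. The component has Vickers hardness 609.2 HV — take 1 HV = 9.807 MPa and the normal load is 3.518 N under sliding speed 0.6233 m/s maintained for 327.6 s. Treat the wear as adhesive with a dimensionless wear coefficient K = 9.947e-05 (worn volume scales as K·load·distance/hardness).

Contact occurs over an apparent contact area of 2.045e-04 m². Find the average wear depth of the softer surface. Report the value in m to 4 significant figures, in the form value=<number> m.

All arithmetic runs at full float precision; intermediate values are printed rounded — rounded just once: 4 significant figures.
Convert: The distance L = v·t = 0.6233 m/s × 327.6 s = 204.2 m.
Convert: Hardness H = 609.2 HV × 9.807 MPa/HV = 5974 MPa = 5.974e+09 Pa.
Working in SI base units: W = 3.518 N, H = 5.974e+09 Pa, K = 9.947e-05.
Worn volume V = K·W·L/H = 9.947e-05 · 3.518 · 204.2 / 5.974e+09 = 1.196e-11 m³.
Mean depth h = V/A = 1.196e-11 / 2.045e-04 = 5.848e-08 m.

value=5.848e-08 m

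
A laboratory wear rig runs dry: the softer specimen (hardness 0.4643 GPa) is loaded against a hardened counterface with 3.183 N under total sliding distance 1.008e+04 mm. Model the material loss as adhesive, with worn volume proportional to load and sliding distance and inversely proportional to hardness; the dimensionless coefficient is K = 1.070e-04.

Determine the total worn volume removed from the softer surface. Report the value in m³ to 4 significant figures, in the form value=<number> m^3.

Intermediates are printed rounded, and every step runs at full float precision, and rounded once at the end: 4 significant figures.
Convert: The distance L = 1.008e+04 mm = 10.08 m.
Convert: Hardness H = 0.4643 GPa = 4.643e+08 Pa.
Restated in SI base units: W = 3.183 N, H = 4.643e+08 Pa, K = 1.070e-04.
Worn volume V = K·W·L/H = 1.070e-04 · 3.183 · 10.08 / 4.643e+08 = 7.394e-12 m³.

value=7.394e-12 m^3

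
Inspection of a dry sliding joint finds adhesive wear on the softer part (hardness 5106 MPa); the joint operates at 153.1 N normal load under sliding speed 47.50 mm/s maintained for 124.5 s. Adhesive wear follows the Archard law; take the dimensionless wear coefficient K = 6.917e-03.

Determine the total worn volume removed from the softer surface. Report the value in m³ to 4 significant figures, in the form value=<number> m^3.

value=1.227e-09 m^3

The intermediates are shown rounded — the computation runs at full precision; a lone final rounding, at four significant figures.
Sliding speed v = 47.50 mm/s = 0.04750 m/s. Distance L = v·t = 0.04750 m/s × 124.5 s = 5.914 m.
Hardness H = 5106 MPa = 5.106e+09 Pa.
Expressed in SI base units: W = 153.1 N, H = 5.106e+09 Pa, K = 6.917e-03.
Archard volume V = K·W·L/H = 6.917e-03 · 153.1 · 5.914 / 5.106e+09 = 1.227e-09 m³.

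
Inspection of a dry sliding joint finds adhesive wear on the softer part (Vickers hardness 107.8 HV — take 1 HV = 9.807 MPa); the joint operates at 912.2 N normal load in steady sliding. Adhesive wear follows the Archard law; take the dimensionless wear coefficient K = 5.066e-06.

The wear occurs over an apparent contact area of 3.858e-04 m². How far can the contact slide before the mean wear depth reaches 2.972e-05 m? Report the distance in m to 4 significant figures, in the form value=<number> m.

value=2623 m

Quoted intermediates are rounded; the algebra maintains full precision — rounded just once: four significant digits.
Hardness H = 107.8 HV × 9.807 MPa/HV = 1057 MPa = 1.057e+09 Pa.
Restated in SI base units: W = 912.2 N, H = 1.057e+09 Pa, K = 5.066e-06.
Wearable volume V_lim = h_lim·A = 2.972e-05 · 3.858e-04 = 1.147e-08 m³.
So the life L = V_lim·H/(K·W) = 1.147e-08 · 1.057e+09 / (5.066e-06 · 912.2) = 2623 m.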